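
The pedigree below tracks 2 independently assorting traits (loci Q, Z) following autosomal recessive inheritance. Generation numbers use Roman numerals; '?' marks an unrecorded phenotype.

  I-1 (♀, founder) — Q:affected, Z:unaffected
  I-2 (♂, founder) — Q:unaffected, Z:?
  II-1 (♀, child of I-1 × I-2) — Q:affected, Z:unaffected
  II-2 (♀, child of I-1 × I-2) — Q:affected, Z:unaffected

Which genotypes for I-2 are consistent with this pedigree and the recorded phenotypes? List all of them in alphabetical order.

I-2 ∈ {Qq ZZ, Qq Zz, Qq zz}

Q/I-1 aff ·: qq
Q/I-2 un ·: Qq
Q/II-1 aff I-1×I-2: qq
Q/II-2 aff I-1×I-2: qq
⇒ Q over [I-1,I-2,II-1,II-2]: 1 consistent
Z/I-1 un ·: ZZ|Zz
Z/I-2 ? ·: ZZ|Zz|zz
Z/II-1 un I-1×I-2: ZZ|Zz
Z/II-2 un I-1×I-2: ZZ|Zz
⇒ Z over [I-1,I-2,II-1,II-2]: 15 consistent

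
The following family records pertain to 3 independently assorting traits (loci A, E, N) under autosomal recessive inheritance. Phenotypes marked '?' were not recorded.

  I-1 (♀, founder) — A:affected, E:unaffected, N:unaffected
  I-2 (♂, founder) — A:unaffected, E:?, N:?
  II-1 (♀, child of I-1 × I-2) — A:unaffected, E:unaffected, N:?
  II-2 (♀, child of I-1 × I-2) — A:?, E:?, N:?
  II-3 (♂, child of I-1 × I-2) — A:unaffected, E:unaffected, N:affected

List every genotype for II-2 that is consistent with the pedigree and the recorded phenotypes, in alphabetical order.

II-2 ∈ {Aa EE NN, Aa EE Nn, Aa EE nn, Aa Ee NN, Aa Ee Nn, Aa Ee nn, Aa ee NN, Aa ee Nn, Aa ee nn, aa EE NN, aa EE Nn, aa EE nn, aa Ee NN, aa Ee Nn, aa Ee nn, aa ee NN, aa ee Nn, aa ee nn}

A/I-1 aff ·: aa
A/I-2 un ·: AA|Aa
A/II-1 un I-1×I-2: Aa
A/II-2 ? I-1×I-2: Aa|aa
A/II-3 un I-1×I-2: Aa
⇒ A over [I-1,I-2,II-1,II-2,II-3]: 3 consistent
E/I-1 un ·: EE|Ee
E/I-2 ? ·: EE|Ee|ee
E/II-1 un I-1×I-2: EE|Ee
E/II-2 ? I-1×I-2: EE|Ee|ee
E/II-3 un I-1×I-2: EE|Ee
⇒ E over [I-1,I-2,II-1,II-2,II-3]: 32 consistent
N/I-1 un ·: Nn
N/I-2 ? ·: Nn|nn
N/II-1 ? I-1×I-2: NN|Nn|nn
N/II-2 ? I-1×I-2: NN|Nn|nn
N/II-3 aff I-1×I-2: nn
⇒ N over [I-1,I-2,II-1,II-2,II-3]: 13 consistent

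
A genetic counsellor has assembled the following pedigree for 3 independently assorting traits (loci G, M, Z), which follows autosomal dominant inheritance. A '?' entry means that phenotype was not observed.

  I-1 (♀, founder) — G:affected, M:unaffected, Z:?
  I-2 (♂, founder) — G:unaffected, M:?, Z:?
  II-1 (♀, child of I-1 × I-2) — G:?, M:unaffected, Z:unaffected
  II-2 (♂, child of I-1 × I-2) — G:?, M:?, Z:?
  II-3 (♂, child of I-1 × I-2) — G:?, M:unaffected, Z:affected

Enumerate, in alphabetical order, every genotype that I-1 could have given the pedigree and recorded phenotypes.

G/I-1 aff ·: Gg|GG
G/I-2 un ·: gg
G/II-1 ? I-1×I-2: gg|Gg
G/II-2 ? I-1×I-2: gg|Gg
G/II-3 ? I-1×I-2: gg|Gg
⇒ G over [I-1,I-2,II-1,II-2,II-3]: 9 consistent
M/I-1 un ·: mm
M/I-2 ? ·: mm|Mm
M/II-1 un I-1×I-2: mm
M/II-2 ? I-1×I-2: mm|Mm
M/II-3 un I-1×I-2: mm
⇒ M over [I-1,I-2,II-1,II-2,II-3]: 3 consistent
Z/I-1 ? ·: zz|Zz
Z/I-2 ? ·: zz|Zz
Z/II-1 un I-1×I-2: zz
Z/II-2 ? I-1×I-2: zz|Zz|ZZ
Z/II-3 aff I-1×I-2: Zz|ZZ
⇒ Z over [I-1,I-2,II-1,II-2,II-3]: 10 consistent

I-1 ∈ {GG mm Zz, GG mm zz, Gg mm Zz, Gg mm zz}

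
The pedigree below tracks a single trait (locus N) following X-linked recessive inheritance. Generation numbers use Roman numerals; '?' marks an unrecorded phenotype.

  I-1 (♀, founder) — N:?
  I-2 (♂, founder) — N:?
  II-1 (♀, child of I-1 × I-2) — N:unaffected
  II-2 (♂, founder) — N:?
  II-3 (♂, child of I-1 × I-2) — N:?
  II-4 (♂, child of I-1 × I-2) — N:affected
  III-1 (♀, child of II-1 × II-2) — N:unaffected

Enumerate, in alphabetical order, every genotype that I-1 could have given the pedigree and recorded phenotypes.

I-1 ∈ {X^NX^n, X^nX^n}

N/I-1 ? ·: X^NX^n|X^nX^n
N/I-2 ? ·: X^NY|X^nY
N/II-1 un I-1×I-2: X^NX^N|X^NX^n
N/II-2 ? ·: X^NY|X^nY
N/II-3 ? I-1×I-2: X^NY|X^nY
N/II-4 aff I-1×I-2: X^nY
N/III-1 un II-1×II-2: X^NX^N|X^NX^n
⇒ N over [I-1,I-2,II-1,II-2,II-3,II-4,III-1]: 19 consistent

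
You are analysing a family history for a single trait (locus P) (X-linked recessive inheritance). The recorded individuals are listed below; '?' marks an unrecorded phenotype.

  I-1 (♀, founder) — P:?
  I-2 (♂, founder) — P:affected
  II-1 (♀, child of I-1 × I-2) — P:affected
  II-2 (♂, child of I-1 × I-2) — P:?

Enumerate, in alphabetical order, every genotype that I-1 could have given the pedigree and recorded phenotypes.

P/I-1 ? ·: X^PX^p|X^pX^p
P/I-2 aff ·: X^pY
P/II-1 aff I-1×I-2: X^pX^p
P/II-2 ? I-1×I-2: X^PY|X^pY
⇒ P over [I-1,I-2,II-1,II-2]: 3 consistent

I-1 ∈ {X^PX^p, X^pX^p}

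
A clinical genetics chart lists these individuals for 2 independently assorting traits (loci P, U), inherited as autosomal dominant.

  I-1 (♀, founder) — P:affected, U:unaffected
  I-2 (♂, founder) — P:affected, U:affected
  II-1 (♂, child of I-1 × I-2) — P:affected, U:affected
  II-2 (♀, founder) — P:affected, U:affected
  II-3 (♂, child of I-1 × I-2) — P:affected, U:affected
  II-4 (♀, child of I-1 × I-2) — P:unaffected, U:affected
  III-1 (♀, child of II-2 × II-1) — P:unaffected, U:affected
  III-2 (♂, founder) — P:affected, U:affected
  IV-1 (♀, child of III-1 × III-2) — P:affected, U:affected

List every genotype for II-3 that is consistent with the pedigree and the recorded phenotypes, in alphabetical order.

P/I-1 aff ·: Pp
P/I-2 aff ·: Pp
P/II-1 aff I-1×I-2: Pp
P/II-2 aff ·: Pp
P/II-3 aff I-1×I-2: Pp|PP
P/II-4 un I-1×I-2: pp
P/III-1 un II-2×II-1: pp
P/III-2 aff ·: Pp|PP
P/IV-1 aff III-1×III-2: Pp
⇒ P over [I-1,I-2,II-1,II-2,II-3,II-4,III-1,III-2,IV-1]: 4 consistent
U/I-1 un ·: uu
U/I-2 aff ·: Uu|UU
U/II-1 aff I-1×I-2: Uu
U/II-2 aff ·: Uu|UU
U/II-3 aff I-1×I-2: Uu
U/II-4 aff I-1×I-2: Uu
U/III-1 aff II-2×II-1: Uu|UU
U/III-2 aff ·: Uu|UU
U/IV-1 aff III-1×III-2: Uu|UU
⇒ U over [I-1,I-2,II-1,II-2,II-3,II-4,III-1,III-2,IV-1]: 28 consistent

II-3 ∈ {PP Uu, Pp Uu}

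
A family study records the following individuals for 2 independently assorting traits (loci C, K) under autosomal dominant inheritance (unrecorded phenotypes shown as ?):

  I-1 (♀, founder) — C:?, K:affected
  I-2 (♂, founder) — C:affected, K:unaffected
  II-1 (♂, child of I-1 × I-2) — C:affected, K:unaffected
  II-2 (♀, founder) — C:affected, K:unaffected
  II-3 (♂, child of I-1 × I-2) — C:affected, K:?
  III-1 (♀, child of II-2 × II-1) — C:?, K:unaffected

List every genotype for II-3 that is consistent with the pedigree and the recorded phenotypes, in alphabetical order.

C/I-1 ? ·: cc|Cc|CC
C/I-2 aff ·: Cc|CC
C/II-1 aff I-1×I-2: Cc|CC
C/II-2 aff ·: Cc|CC
C/II-3 aff I-1×I-2: Cc|CC
C/III-1 ? II-2×II-1: cc|Cc|CC
⇒ C over [I-1,I-2,II-1,II-2,II-3,III-1]: 61 consistent
K/I-1 aff ·: Kk
K/I-2 un ·: kk
K/II-1 un I-1×I-2: kk
K/II-2 un ·: kk
K/II-3 ? I-1×I-2: kk|Kk
K/III-1 un II-2×II-1: kk
⇒ K over [I-1,I-2,II-1,II-2,II-3,III-1]: 2 consistent

II-3 ∈ {CC Kk, CC kk, Cc Kk, Cc kk}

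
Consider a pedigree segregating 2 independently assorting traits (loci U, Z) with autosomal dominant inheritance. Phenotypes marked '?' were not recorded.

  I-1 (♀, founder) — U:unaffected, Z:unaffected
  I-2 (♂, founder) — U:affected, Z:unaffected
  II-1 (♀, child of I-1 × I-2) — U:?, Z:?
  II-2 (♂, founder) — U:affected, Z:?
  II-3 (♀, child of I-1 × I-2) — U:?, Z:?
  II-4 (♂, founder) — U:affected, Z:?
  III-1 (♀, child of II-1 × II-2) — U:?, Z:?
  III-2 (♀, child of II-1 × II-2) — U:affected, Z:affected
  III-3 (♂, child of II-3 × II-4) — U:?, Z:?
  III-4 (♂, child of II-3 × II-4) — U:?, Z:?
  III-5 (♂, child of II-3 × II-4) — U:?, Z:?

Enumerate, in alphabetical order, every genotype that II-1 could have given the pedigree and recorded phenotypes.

U/I-1 un ·: uu
U/I-2 aff ·: Uu|UU
U/II-1 ? I-1×I-2: uu|Uu
U/II-2 aff ·: Uu|UU
U/II-3 ? I-1×I-2: uu|Uu
U/II-4 aff ·: Uu|UU
U/III-1 ? II-1×II-2: uu|Uu|UU
U/III-2 aff II-1×II-2: Uu|UU
U/III-3 ? II-3×II-4: uu|Uu|UU
U/III-4 ? II-3×II-4: uu|Uu|UU
U/III-5 ? II-3×II-4: uu|Uu|UU
⇒ U over [I-1,I-2,II-1,II-2,II-3,II-4,III-1,III-2,III-3,III-4,III-5]: 922 consistent
Z/I-1 un ·: zz
Z/I-2 un ·: zz
Z/II-1 ? I-1×I-2: zz
Z/II-2 ? ·: Zz|ZZ
Z/II-3 ? I-1×I-2: zz
Z/II-4 ? ·: zz|Zz|ZZ
Z/III-1 ? II-1×II-2: zz|Zz
Z/III-2 aff II-1×II-2: Zz
Z/III-3 ? II-3×II-4: zz|Zz
Z/III-4 ? II-3×II-4: zz|Zz
Z/III-5 ? II-3×II-4: zz|Zz
⇒ Z over [I-1,I-2,II-1,II-2,II-3,II-4,III-1,III-2,III-3,III-4,III-5]: 30 consistent

II-1 ∈ {Uu zz, uu zz}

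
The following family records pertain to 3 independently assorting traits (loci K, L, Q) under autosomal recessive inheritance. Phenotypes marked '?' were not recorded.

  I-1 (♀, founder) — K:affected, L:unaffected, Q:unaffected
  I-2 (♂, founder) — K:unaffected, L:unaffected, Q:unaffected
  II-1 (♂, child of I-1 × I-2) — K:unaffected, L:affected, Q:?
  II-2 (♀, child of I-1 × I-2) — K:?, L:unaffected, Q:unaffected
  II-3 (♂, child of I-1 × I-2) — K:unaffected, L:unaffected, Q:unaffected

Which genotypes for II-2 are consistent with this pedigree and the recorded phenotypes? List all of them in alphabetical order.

K/I-1 aff ·: kk
K/I-2 un ·: KK|Kk
K/II-1 un I-1×I-2: Kk
K/II-2 ? I-1×I-2: Kk|kk
K/II-3 un I-1×I-2: Kk
⇒ K over [I-1,I-2,II-1,II-2,II-3]: 3 consistent
L/I-1 un ·: Ll
L/I-2 un ·: Ll
L/II-1 aff I-1×I-2: ll
L/II-2 un I-1×I-2: LL|Ll
L/II-3 un I-1×I-2: LL|Ll
⇒ L over [I-1,I-2,II-1,II-2,II-3]: 4 consistent
Q/I-1 un ·: QQ|Qq
Q/I-2 un ·: QQ|Qq
Q/II-1 ? I-1×I-2: QQ|Qq|qq
Q/II-2 un I-1×I-2: QQ|Qq
Q/II-3 un I-1×I-2: QQ|Qq
⇒ Q over [I-1,I-2,II-1,II-2,II-3]: 29 consistent

II-2 ∈ {Kk LL QQ, Kk LL Qq, Kk Ll QQ, Kk Ll Qq, kk LL QQ, kk LL Qq, kk Ll QQ, kk Ll Qq}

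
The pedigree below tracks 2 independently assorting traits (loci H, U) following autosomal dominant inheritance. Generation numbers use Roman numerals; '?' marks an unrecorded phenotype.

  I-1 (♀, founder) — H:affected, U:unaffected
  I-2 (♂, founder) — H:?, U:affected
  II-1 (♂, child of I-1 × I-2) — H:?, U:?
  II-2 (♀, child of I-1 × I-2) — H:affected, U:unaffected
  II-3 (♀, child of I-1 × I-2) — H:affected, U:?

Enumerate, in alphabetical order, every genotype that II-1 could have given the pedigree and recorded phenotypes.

H/I-1 aff ·: Hh|HH
H/I-2 ? ·: hh|Hh|HH
H/II-1 ? I-1×I-2: hh|Hh|HH
H/II-2 aff I-1×I-2: Hh|HH
H/II-3 aff I-1×I-2: Hh|HH
⇒ H over [I-1,I-2,II-1,II-2,II-3]: 32 consistent
U/I-1 un ·: uu
U/I-2 aff ·: Uu
U/II-1 ? I-1×I-2: uu|Uu
U/II-2 un I-1×I-2: uu
U/II-3 ? I-1×I-2: uu|Uu
⇒ U over [I-1,I-2,II-1,II-2,II-3]: 4 consistent

II-1 ∈ {HH Uu, HH uu, Hh Uu, Hh uu, hh Uu, hh uu}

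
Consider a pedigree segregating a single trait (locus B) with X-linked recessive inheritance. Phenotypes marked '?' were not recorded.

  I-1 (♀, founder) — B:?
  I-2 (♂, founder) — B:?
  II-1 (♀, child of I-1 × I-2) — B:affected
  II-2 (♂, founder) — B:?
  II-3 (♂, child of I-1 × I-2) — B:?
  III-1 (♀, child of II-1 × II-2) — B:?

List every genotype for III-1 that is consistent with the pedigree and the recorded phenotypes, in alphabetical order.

B/I-1 ? ·: X^BX^b|X^bX^b
B/I-2 ? ·: X^bY
B/II-1 aff I-1×I-2: X^bX^b
B/II-2 ? ·: X^BY|X^bY
B/II-3 ? I-1×I-2: X^BY|X^bY
B/III-1 ? II-1×II-2: X^BX^b|X^bX^b
⇒ B over [I-1,I-2,II-1,II-2,II-3,III-1]: 6 consistent

III-1 ∈ {X^BX^b, X^bX^b}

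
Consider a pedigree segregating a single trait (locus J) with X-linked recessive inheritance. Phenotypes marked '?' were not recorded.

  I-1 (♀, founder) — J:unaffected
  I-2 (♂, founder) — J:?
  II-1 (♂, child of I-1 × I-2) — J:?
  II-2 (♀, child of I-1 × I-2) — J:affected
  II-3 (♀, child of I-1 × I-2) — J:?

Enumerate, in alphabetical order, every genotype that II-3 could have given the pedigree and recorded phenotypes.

J/I-1 un ·: X^JX^j
J/I-2 ? ·: X^jY
J/II-1 ? I-1×I-2: X^JY|X^jY
J/II-2 aff I-1×I-2: X^jX^j
J/II-3 ? I-1×I-2: X^JX^j|X^jX^j
⇒ J over [I-1,I-2,II-1,II-2,II-3]: 4 consistent

II-3 ∈ {X^JX^j, X^jX^j}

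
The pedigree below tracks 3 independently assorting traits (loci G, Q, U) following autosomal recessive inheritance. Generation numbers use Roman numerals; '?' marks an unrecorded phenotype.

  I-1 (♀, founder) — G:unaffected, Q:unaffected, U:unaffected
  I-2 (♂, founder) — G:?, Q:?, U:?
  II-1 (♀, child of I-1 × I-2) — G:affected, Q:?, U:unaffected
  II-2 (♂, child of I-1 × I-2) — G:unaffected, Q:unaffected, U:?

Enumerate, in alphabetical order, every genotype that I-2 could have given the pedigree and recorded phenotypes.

G/I-1 un ·: Gg
G/I-2 ? ·: Gg|gg
G/II-1 aff I-1×I-2: gg
G/II-2 un I-1×I-2: GG|Gg
⇒ G over [I-1,I-2,II-1,II-2]: 3 consistent
Q/I-1 un ·: QQ|Qq
Q/I-2 ? ·: QQ|Qq|qq
Q/II-1 ? I-1×I-2: QQ|Qq|qq
Q/II-2 un I-1×I-2: QQ|Qq
⇒ Q over [I-1,I-2,II-1,II-2]: 18 consistent
U/I-1 un ·: UU|Uu
U/I-2 ? ·: UU|Uu|uu
U/II-1 un I-1×I-2: UU|Uu
U/II-2 ? I-1×I-2: UU|Uu|uu
⇒ U over [I-1,I-2,II-1,II-2]: 18 consistent

I-2 ∈ {Gg QQ UU, Gg QQ Uu, Gg QQ uu, Gg Qq UU, Gg Qq Uu, Gg Qq uu, Gg qq UU, Gg qq Uu, Gg qq uu, gg QQ UU, gg QQ Uu, gg QQ uu, gg Qq UU, gg Qq Uu, gg Qq uu, gg qq UU, gg qq Uu, gg qq uu}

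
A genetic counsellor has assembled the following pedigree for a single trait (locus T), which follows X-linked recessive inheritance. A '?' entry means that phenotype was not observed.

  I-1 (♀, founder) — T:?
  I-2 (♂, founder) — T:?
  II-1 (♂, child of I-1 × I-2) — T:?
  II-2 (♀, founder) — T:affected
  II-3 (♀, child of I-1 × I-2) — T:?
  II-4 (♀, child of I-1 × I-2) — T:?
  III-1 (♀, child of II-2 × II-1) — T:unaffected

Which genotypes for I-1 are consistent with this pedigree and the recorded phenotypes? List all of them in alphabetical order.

T/I-1 ? ·: X^TX^T|X^TX^t
T/I-2 ? ·: X^TY|X^tY
T/II-1 ? I-1×I-2: X^TY
T/II-2 aff ·: X^tX^t
T/II-3 ? I-1×I-2: X^TX^T|X^TX^t|X^tX^t
T/II-4 ? I-1×I-2: X^TX^T|X^TX^t|X^tX^t
T/III-1 un II-2×II-1: X^TX^t
⇒ T over [I-1,I-2,II-1,II-2,II-3,II-4,III-1]: 10 consistent

I-1 ∈ {X^TX^T, X^TX^t}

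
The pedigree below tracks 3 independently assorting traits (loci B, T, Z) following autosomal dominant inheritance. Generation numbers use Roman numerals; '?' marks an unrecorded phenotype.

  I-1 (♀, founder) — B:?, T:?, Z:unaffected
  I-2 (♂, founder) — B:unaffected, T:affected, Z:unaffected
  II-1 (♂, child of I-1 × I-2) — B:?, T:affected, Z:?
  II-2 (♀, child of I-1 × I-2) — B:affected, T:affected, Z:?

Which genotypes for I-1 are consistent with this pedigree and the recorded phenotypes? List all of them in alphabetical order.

B/I-1 ? ·: Bb|BB
B/I-2 un ·: bb
B/II-1 ? I-1×I-2: bb|Bb
B/II-2 aff I-1×I-2: Bb
⇒ B over [I-1,I-2,II-1,II-2]: 3 consistent
T/I-1 ? ·: tt|Tt|TT
T/I-2 aff ·: Tt|TT
T/II-1 aff I-1×I-2: Tt|TT
T/II-2 aff I-1×I-2: Tt|TT
⇒ T over [I-1,I-2,II-1,II-2]: 15 consistent
Z/I-1 un ·: zz
Z/I-2 un ·: zz
Z/II-1 ? I-1×I-2: zz
Z/II-2 ? I-1×I-2: zz
⇒ Z over [I-1,I-2,II-1,II-2]: 1 consistent

I-1 ∈ {BB TT zz, BB Tt zz, BB tt zz, Bb TT zz, Bb Tt zz, Bb tt zz}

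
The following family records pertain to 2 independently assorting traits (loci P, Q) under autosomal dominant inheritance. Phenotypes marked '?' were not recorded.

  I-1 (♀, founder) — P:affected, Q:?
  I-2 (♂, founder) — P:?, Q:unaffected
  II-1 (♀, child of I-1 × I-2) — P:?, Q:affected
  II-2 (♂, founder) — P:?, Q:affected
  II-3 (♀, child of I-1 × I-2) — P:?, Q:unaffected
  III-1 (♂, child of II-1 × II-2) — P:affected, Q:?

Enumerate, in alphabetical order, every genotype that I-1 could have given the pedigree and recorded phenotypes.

I-1 ∈ {PP Qq, Pp Qq}

P/I-1 aff ·: Pp|PP
P/I-2 ? ·: pp|Pp|PP
P/II-1 ? I-1×I-2: pp|Pp|PP
P/II-2 ? ·: pp|Pp|PP
P/II-3 ? I-1×I-2: pp|Pp|PP
P/III-1 aff II-1×II-2: Pp|PP
⇒ P over [I-1,I-2,II-1,II-2,II-3,III-1]: 92 consistent
Q/I-1 ? ·: Qq
Q/I-2 un ·: qq
Q/II-1 aff I-1×I-2: Qq
Q/II-2 aff ·: Qq|QQ
Q/II-3 un I-1×I-2: qq
Q/III-1 ? II-1×II-2: qq|Qq|QQ
⇒ Q over [I-1,I-2,II-1,II-2,II-3,III-1]: 5 consistent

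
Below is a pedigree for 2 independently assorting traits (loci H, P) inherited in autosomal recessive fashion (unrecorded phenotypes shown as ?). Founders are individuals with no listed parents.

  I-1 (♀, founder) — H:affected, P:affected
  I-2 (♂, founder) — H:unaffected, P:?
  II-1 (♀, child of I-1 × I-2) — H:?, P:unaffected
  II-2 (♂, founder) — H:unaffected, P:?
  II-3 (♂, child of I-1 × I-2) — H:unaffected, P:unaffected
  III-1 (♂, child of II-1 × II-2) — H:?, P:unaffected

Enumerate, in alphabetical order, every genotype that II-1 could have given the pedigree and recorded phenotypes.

II-1 ∈ {Hh Pp, hh Pp}

H/I-1 aff ·: hh
H/I-2 un ·: HH|Hh
H/II-1 ? I-1×I-2: Hh|hh
H/II-2 un ·: HH|Hh
H/II-3 un I-1×I-2: Hh
H/III-1 ? II-1×II-2: HH|Hh|hh
⇒ H over [I-1,I-2,II-1,II-2,II-3,III-1]: 13 consistent
P/I-1 aff ·: pp
P/I-2 ? ·: PP|Pp
P/II-1 un I-1×I-2: Pp
P/II-2 ? ·: PP|Pp|pp
P/II-3 un I-1×I-2: Pp
P/III-1 un II-1×II-2: PP|Pp
⇒ P over [I-1,I-2,II-1,II-2,II-3,III-1]: 10 consistent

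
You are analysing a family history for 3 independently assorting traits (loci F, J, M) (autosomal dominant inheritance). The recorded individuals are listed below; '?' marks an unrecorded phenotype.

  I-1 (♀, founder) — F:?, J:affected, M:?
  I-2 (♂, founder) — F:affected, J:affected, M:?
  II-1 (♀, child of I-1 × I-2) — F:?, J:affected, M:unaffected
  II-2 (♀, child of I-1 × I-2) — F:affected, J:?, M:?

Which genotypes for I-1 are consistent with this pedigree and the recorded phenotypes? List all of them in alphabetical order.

I-1 ∈ {FF JJ Mm, FF JJ mm, FF Jj Mm, FF Jj mm, Ff JJ Mm, Ff JJ mm, Ff Jj Mm, Ff Jj mm, ff JJ Mm, ff JJ mm, ff Jj Mm, ff Jj mm}

F/I-1 ? ·: ff|Ff|FF
F/I-2 aff ·: Ff|FF
F/II-1 ? I-1×I-2: ff|Ff|FF
F/II-2 aff I-1×I-2: Ff|FF
⇒ F over [I-1,I-2,II-1,II-2]: 18 consistent
J/I-1 aff ·: Jj|JJ
J/I-2 aff ·: Jj|JJ
J/II-1 aff I-1×I-2: Jj|JJ
J/II-2 ? I-1×I-2: jj|Jj|JJ
⇒ J over [I-1,I-2,II-1,II-2]: 15 consistent
M/I-1 ? ·: mm|Mm
M/I-2 ? ·: mm|Mm
M/II-1 un I-1×I-2: mm
M/II-2 ? I-1×I-2: mm|Mm|MM
⇒ M over [I-1,I-2,II-1,II-2]: 8 consistent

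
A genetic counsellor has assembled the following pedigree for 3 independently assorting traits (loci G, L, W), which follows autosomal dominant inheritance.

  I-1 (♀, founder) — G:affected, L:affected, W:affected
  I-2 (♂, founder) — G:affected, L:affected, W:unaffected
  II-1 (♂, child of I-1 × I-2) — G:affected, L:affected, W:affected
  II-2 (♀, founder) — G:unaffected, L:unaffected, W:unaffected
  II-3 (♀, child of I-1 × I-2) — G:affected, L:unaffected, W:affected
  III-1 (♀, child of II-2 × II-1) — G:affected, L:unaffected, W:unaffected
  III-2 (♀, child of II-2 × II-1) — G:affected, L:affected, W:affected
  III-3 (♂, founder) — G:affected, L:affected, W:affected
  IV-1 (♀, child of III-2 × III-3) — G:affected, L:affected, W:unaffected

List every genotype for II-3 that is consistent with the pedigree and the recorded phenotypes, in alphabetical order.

II-3 ∈ {GG ll Ww, Gg ll Ww}

G/I-1 aff ·: Gg|GG
G/I-2 aff ·: Gg|GG
G/II-1 aff I-1×I-2: Gg|GG
G/II-2 un ·: gg
G/II-3 aff I-1×I-2: Gg|GG
G/III-1 aff II-2×II-1: Gg
G/III-2 aff II-2×II-1: Gg
G/III-3 aff ·: Gg|GG
G/IV-1 aff III-2×III-3: Gg|GG
⇒ G over [I-1,I-2,II-1,II-2,II-3,III-1,III-2,III-3,IV-1]: 52 consistent
L/I-1 aff ·: Ll
L/I-2 aff ·: Ll
L/II-1 aff I-1×I-2: Ll
L/II-2 un ·: ll
L/II-3 un I-1×I-2: ll
L/III-1 un II-2×II-1: ll
L/III-2 aff II-2×II-1: Ll
L/III-3 aff ·: Ll|LL
L/IV-1 aff III-2×III-3: Ll|LL
⇒ L over [I-1,I-2,II-1,II-2,II-3,III-1,III-2,III-3,IV-1]: 4 consistent
W/I-1 aff ·: Ww|WW
W/I-2 un ·: ww
W/II-1 aff I-1×I-2: Ww
W/II-2 un ·: ww
W/II-3 aff I-1×I-2: Ww
W/III-1 un II-2×II-1: ww
W/III-2 aff II-2×II-1: Ww
W/III-3 aff ·: Ww
W/IV-1 un III-2×III-3: ww
⇒ W over [I-1,I-2,II-1,II-2,II-3,III-1,III-2,III-3,IV-1]: 2 consistent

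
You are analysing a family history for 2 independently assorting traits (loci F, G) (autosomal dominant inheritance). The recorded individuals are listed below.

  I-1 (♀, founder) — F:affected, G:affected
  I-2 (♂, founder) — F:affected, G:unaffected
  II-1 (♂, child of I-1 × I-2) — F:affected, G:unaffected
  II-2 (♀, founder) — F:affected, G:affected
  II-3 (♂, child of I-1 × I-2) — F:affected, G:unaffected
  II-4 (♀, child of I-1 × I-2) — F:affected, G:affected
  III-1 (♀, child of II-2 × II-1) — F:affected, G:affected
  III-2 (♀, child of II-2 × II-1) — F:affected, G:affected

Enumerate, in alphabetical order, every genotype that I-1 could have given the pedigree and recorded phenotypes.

I-1 ∈ {FF Gg, Ff Gg}

F/I-1 aff ·: Ff|FF
F/I-2 aff ·: Ff|FF
F/II-1 aff I-1×I-2: Ff|FF
F/II-2 aff ·: Ff|FF
F/II-3 aff I-1×I-2: Ff|FF
F/II-4 aff I-1×I-2: Ff|FF
F/III-1 aff II-2×II-1: Ff|FF
F/III-2 aff II-2×II-1: Ff|FF
⇒ F over [I-1,I-2,II-1,II-2,II-3,II-4,III-1,III-2]: 161 consistent
G/I-1 aff ·: Gg
G/I-2 un ·: gg
G/II-1 un I-1×I-2: gg
G/II-2 aff ·: Gg|GG
G/II-3 un I-1×I-2: gg
G/II-4 aff I-1×I-2: Gg
G/III-1 aff II-2×II-1: Gg
G/III-2 aff II-2×II-1: Gg
⇒ G over [I-1,I-2,II-1,II-2,II-3,II-4,III-1,III-2]: 2 consistent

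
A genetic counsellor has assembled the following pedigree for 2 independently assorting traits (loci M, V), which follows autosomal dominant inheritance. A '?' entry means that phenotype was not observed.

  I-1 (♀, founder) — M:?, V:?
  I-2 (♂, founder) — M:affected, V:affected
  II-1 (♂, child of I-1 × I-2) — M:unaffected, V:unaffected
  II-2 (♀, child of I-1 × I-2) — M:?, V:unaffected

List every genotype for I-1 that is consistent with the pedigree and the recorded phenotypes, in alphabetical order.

M/I-1 ? ·: mm|Mm
M/I-2 aff ·: Mm
M/II-1 un I-1×I-2: mm
M/II-2 ? I-1×I-2: mm|Mm|MM
⇒ M over [I-1,I-2,II-1,II-2]: 5 consistent
V/I-1 ? ·: vv|Vv
V/I-2 aff ·: Vv
V/II-1 un I-1×I-2: vv
V/II-2 un I-1×I-2: vv
⇒ V over [I-1,I-2,II-1,II-2]: 2 consistent

I-1 ∈ {Mm Vv, Mm vv, mm Vv, mm vv}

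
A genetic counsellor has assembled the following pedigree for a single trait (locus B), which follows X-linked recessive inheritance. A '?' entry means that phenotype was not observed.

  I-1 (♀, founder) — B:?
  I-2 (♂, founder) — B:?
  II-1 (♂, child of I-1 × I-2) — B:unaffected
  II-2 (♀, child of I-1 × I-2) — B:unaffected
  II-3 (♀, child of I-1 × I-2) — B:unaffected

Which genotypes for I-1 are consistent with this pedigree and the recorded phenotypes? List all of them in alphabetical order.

I-1 ∈ {X^BX^B, X^BX^b}

B/I-1 ? ·: X^BX^B|X^BX^b
B/I-2 ? ·: X^BY|X^bY
B/II-1 un I-1×I-2: X^BY
B/II-2 un I-1×I-2: X^BX^B|X^BX^b
B/II-3 un I-1×I-2: X^BX^B|X^BX^b
⇒ B over [I-1,I-2,II-1,II-2,II-3]: 7 consistent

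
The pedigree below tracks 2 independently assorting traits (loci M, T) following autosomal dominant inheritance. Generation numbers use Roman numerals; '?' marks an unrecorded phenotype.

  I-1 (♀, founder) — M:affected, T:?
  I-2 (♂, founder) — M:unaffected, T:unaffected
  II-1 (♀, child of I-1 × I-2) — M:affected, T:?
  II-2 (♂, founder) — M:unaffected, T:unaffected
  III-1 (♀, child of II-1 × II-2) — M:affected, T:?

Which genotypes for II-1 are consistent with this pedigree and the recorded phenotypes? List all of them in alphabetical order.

II-1 ∈ {Mm Tt, Mm tt}

M/I-1 aff ·: Mm|MM
M/I-2 un ·: mm
M/II-1 aff I-1×I-2: Mm
M/II-2 un ·: mm
M/III-1 aff II-1×II-2: Mm
⇒ M over [I-1,I-2,II-1,II-2,III-1]: 2 consistent
T/I-1 ? ·: tt|Tt|TT
T/I-2 un ·: tt
T/II-1 ? I-1×I-2: tt|Tt
T/II-2 un ·: tt
T/III-1 ? II-1×II-2: tt|Tt
⇒ T over [I-1,I-2,II-1,II-2,III-1]: 6 consistent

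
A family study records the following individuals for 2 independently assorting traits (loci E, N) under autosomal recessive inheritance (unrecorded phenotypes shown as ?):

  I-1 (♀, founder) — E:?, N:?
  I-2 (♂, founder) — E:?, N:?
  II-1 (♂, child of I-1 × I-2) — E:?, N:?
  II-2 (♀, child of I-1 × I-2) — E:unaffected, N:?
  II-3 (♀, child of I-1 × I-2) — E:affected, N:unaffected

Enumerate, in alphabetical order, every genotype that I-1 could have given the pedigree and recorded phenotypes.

E/I-1 ? ·: Ee|ee
E/I-2 ? ·: Ee|ee
E/II-1 ? I-1×I-2: EE|Ee|ee
E/II-2 un I-1×I-2: EE|Ee
E/II-3 aff I-1×I-2: ee
⇒ E over [I-1,I-2,II-1,II-2,II-3]: 10 consistent
N/I-1 ? ·: NN|Nn|nn
N/I-2 ? ·: NN|Nn|nn
N/II-1 ? I-1×I-2: NN|Nn|nn
N/II-2 ? I-1×I-2: NN|Nn|nn
N/II-3 un I-1×I-2: NN|Nn
⇒ N over [I-1,I-2,II-1,II-2,II-3]: 45 consistent

I-1 ∈ {Ee NN, Ee Nn, Ee nn, ee NN, ee Nn, ee nn}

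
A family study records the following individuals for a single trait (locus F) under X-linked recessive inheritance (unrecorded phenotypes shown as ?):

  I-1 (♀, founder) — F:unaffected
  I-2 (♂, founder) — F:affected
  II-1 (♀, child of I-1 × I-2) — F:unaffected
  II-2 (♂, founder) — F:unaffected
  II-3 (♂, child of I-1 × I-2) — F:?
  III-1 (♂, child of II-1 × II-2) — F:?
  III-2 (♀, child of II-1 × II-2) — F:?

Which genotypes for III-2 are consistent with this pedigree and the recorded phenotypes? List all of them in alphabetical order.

III-2 ∈ {X^FX^F, X^FX^f}

F/I-1 un ·: X^FX^F|X^FX^f
F/I-2 aff ·: X^fY
F/II-1 un I-1×I-2: X^FX^f
F/II-2 un ·: X^FY
F/II-3 ? I-1×I-2: X^FY|X^fY
F/III-1 ? II-1×II-2: X^FY|X^fY
F/III-2 ? II-1×II-2: X^FX^F|X^FX^f
⇒ F over [I-1,I-2,II-1,II-2,II-3,III-1,III-2]: 12 consistent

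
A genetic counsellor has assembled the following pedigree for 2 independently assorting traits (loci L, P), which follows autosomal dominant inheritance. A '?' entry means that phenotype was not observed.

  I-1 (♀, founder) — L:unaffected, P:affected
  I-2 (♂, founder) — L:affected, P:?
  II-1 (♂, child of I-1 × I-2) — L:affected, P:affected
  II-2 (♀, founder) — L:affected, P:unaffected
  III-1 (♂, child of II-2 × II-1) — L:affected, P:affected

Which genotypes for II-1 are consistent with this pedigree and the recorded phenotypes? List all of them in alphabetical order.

II-1 ∈ {Ll PP, Ll Pp}

L/I-1 un ·: ll
L/I-2 aff ·: Ll|LL
L/II-1 aff I-1×I-2: Ll
L/II-2 aff ·: Ll|LL
L/III-1 aff II-2×II-1: Ll|LL
⇒ L over [I-1,I-2,II-1,II-2,III-1]: 8 consistent
P/I-1 aff ·: Pp|PP
P/I-2 ? ·: pp|Pp|PP
P/II-1 aff I-1×I-2: Pp|PP
P/II-2 un ·: pp
P/III-1 aff II-2×II-1: Pp
⇒ P over [I-1,I-2,II-1,II-2,III-1]: 9 consistent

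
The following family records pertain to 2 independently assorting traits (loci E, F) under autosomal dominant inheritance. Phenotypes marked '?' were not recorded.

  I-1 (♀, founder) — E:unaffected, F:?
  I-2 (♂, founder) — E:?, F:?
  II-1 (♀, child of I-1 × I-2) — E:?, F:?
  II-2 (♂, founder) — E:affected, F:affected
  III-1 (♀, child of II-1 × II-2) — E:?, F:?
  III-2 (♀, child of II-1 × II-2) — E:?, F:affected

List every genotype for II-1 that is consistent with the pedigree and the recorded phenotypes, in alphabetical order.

II-1 ∈ {Ee FF, Ee Ff, Ee ff, ee FF, ee Ff, ee ff}

E/I-1 un ·: ee
E/I-2 ? ·: ee|Ee|EE
E/II-1 ? I-1×I-2: ee|Ee
E/II-2 aff ·: Ee|EE
E/III-1 ? II-1×II-2: ee|Ee|EE
E/III-2 ? II-1×II-2: ee|Ee|EE
⇒ E over [I-1,I-2,II-1,II-2,III-1,III-2]: 36 consistent
F/I-1 ? ·: ff|Ff|FF
F/I-2 ? ·: ff|Ff|FF
F/II-1 ? I-1×I-2: ff|Ff|FF
F/II-2 aff ·: Ff|FF
F/III-1 ? II-1×II-2: ff|Ff|FF
F/III-2 aff II-1×II-2: Ff|FF
⇒ F over [I-1,I-2,II-1,II-2,III-1,III-2]: 102 consistent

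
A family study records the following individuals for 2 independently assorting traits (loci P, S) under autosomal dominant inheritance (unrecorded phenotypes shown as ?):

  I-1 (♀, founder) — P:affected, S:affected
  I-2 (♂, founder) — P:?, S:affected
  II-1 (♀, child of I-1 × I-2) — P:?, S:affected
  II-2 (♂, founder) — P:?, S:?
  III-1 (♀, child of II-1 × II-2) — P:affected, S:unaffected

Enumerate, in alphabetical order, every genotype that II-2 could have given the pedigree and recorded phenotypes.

II-2 ∈ {PP Ss, PP ss, Pp Ss, Pp ss, pp Ss, pp ss}

P/I-1 aff ·: Pp|PP
P/I-2 ? ·: pp|Pp|PP
P/II-1 ? I-1×I-2: pp|Pp|PP
P/II-2 ? ·: pp|Pp|PP
P/III-1 aff II-1×II-2: Pp|PP
⇒ P over [I-1,I-2,II-1,II-2,III-1]: 45 consistent
S/I-1 aff ·: Ss|SS
S/I-2 aff ·: Ss|SS
S/II-1 aff I-1×I-2: Ss
S/II-2 ? ·: ss|Ss
S/III-1 un II-1×II-2: ss
⇒ S over [I-1,I-2,II-1,II-2,III-1]: 6 consistent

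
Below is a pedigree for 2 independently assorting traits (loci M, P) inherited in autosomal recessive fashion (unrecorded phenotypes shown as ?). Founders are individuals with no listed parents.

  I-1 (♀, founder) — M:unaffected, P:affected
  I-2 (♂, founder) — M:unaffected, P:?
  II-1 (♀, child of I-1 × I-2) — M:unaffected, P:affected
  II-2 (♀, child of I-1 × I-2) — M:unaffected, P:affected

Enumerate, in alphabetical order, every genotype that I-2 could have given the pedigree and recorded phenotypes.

M/I-1 un ·: MM|Mm
M/I-2 un ·: MM|Mm
M/II-1 un I-1×I-2: MM|Mm
M/II-2 un I-1×I-2: MM|Mm
⇒ M over [I-1,I-2,II-1,II-2]: 13 consistent
P/I-1 aff ·: pp
P/I-2 ? ·: Pp|pp
P/II-1 aff I-1×I-2: pp
P/II-2 aff I-1×I-2: pp
⇒ P over [I-1,I-2,II-1,II-2]: 2 consistent

I-2 ∈ {MM Pp, MM pp, Mm Pp, Mm pp}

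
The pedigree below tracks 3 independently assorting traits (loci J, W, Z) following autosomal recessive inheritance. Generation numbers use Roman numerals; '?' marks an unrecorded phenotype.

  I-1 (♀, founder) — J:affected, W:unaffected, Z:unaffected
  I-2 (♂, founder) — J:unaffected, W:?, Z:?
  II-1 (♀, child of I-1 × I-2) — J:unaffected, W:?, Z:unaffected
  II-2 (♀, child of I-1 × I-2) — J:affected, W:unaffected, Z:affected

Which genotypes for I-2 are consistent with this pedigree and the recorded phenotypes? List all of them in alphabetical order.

J/I-1 aff ·: jj
J/I-2 un ·: Jj
J/II-1 un I-1×I-2: Jj
J/II-2 aff I-1×I-2: jj
⇒ J over [I-1,I-2,II-1,II-2]: 1 consistent
W/I-1 un ·: WW|Ww
W/I-2 ? ·: WW|Ww|ww
W/II-1 ? I-1×I-2: WW|Ww|ww
W/II-2 un I-1×I-2: WW|Ww
⇒ W over [I-1,I-2,II-1,II-2]: 18 consistent
Z/I-1 un ·: Zz
Z/I-2 ? ·: Zz|zz
Z/II-1 un I-1×I-2: ZZ|Zz
Z/II-2 aff I-1×I-2: zz
⇒ Z over [I-1,I-2,II-1,II-2]: 3 consistent

I-2 ∈ {Jj WW Zz, Jj WW zz, Jj Ww Zz, Jj Ww zz, Jj ww Zz, Jj ww zz}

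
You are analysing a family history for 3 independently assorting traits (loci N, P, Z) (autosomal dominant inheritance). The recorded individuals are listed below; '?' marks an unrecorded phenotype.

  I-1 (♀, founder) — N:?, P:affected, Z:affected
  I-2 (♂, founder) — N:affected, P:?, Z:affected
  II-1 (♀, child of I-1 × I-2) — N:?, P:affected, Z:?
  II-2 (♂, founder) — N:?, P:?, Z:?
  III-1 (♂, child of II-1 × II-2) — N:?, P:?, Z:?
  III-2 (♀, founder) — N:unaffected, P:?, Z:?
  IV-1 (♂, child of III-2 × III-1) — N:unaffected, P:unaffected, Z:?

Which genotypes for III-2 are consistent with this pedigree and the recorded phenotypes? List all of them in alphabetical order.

N/I-1 ? ·: nn|Nn|NN
N/I-2 aff ·: Nn|NN
N/II-1 ? I-1×I-2: nn|Nn|NN
N/II-2 ? ·: nn|Nn|NN
N/III-1 ? II-1×II-2: nn|Nn
N/III-2 un ·: nn
N/IV-1 un III-2×III-1: nn
⇒ N over [I-1,I-2,II-1,II-2,III-1,III-2,IV-1]: 41 consistent
P/I-1 aff ·: Pp|PP
P/I-2 ? ·: pp|Pp|PP
P/II-1 aff I-1×I-2: Pp|PP
P/II-2 ? ·: pp|Pp|PP
P/III-1 ? II-1×II-2: pp|Pp
P/III-2 ? ·: pp|Pp
P/IV-1 un III-2×III-1: pp
⇒ P over [I-1,I-2,II-1,II-2,III-1,III-2,IV-1]: 66 consistent
Z/I-1 aff ·: Zz|ZZ
Z/I-2 aff ·: Zz|ZZ
Z/II-1 ? I-1×I-2: zz|Zz|ZZ
Z/II-2 ? ·: zz|Zz|ZZ
Z/III-1 ? II-1×II-2: zz|Zz|ZZ
Z/III-2 ? ·: zz|Zz|ZZ
Z/IV-1 ? III-2×III-1: zz|Zz|ZZ
⇒ Z over [I-1,I-2,II-1,II-2,III-1,III-2,IV-1]: 221 consistent

III-2 ∈ {nn Pp ZZ, nn Pp Zz, nn Pp zz, nn pp ZZ, nn pp Zz, nn pp zz}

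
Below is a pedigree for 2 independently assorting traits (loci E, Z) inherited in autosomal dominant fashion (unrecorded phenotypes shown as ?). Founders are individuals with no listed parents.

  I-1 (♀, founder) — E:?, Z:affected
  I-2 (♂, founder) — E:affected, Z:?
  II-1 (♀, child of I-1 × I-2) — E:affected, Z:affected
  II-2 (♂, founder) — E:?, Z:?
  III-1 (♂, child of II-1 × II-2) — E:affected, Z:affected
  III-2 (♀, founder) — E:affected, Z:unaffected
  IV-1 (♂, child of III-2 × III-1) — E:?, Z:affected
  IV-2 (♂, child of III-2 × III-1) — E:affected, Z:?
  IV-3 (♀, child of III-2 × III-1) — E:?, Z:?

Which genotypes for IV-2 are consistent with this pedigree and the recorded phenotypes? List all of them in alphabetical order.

IV-2 ∈ {EE Zz, EE zz, Ee Zz, Ee zz}

E/I-1 ? ·: ee|Ee|EE
E/I-2 aff ·: Ee|EE
E/II-1 aff I-1×I-2: Ee|EE
E/II-2 ? ·: ee|Ee|EE
E/III-1 aff II-1×II-2: Ee|EE
E/III-2 aff ·: Ee|EE
E/IV-1 ? III-2×III-1: ee|Ee|EE
E/IV-2 aff III-2×III-1: Ee|EE
E/IV-3 ? III-2×III-1: ee|Ee|EE
⇒ E over [I-1,I-2,II-1,II-2,III-1,III-2,IV-1,IV-2,IV-3]: 760 consistent
Z/I-1 aff ·: Zz|ZZ
Z/I-2 ? ·: zz|Zz|ZZ
Z/II-1 aff I-1×I-2: Zz|ZZ
Z/II-2 ? ·: zz|Zz|ZZ
Z/III-1 aff II-1×II-2: Zz|ZZ
Z/III-2 un ·: zz
Z/IV-1 aff III-2×III-1: Zz
Z/IV-2 ? III-2×III-1: zz|Zz
Z/IV-3 ? III-2×III-1: zz|Zz
⇒ Z over [I-1,I-2,II-1,II-2,III-1,III-2,IV-1,IV-2,IV-3]: 110 consistent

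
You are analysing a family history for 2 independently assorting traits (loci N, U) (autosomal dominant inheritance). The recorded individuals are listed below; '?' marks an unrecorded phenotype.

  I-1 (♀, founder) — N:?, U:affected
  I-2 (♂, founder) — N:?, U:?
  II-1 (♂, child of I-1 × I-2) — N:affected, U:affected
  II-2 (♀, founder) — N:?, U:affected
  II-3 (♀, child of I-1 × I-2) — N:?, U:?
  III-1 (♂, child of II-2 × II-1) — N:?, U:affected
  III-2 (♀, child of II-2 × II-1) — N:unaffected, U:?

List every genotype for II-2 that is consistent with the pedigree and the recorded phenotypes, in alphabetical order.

II-2 ∈ {Nn UU, Nn Uu, nn UU, nn Uu}

N/I-1 ? ·: nn|Nn|NN
N/I-2 ? ·: nn|Nn|NN
N/II-1 aff I-1×I-2: Nn
N/II-2 ? ·: nn|Nn
N/II-3 ? I-1×I-2: nn|Nn|NN
N/III-1 ? II-2×II-1: nn|Nn|NN
N/III-2 un II-2×II-1: nn
⇒ N over [I-1,I-2,II-1,II-2,II-3,III-1,III-2]: 65 consistent
U/I-1 aff ·: Uu|UU
U/I-2 ? ·: uu|Uu|UU
U/II-1 aff I-1×I-2: Uu|UU
U/II-2 aff ·: Uu|UU
U/II-3 ? I-1×I-2: uu|Uu|UU
U/III-1 aff II-2×II-1: Uu|UU
U/III-2 ? II-2×II-1: uu|Uu|UU
⇒ U over [I-1,I-2,II-1,II-2,II-3,III-1,III-2]: 140 consistent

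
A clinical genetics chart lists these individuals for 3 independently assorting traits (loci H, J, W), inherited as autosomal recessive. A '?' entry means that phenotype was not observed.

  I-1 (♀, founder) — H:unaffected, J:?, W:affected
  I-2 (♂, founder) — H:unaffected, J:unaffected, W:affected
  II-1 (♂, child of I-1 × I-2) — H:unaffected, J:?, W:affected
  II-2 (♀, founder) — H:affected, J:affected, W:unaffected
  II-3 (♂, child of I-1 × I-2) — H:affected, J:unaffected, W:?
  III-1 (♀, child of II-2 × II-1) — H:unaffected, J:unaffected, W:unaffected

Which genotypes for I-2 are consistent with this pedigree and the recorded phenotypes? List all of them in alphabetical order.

I-2 ∈ {Hh JJ ww, Hh Jj ww}

H/I-1 un ·: Hh
H/I-2 un ·: Hh
H/II-1 un I-1×I-2: HH|Hh
H/II-2 aff ·: hh
H/II-3 aff I-1×I-2: hh
H/III-1 un II-2×II-1: Hh
⇒ H over [I-1,I-2,II-1,II-2,II-3,III-1]: 2 consistent
J/I-1 ? ·: JJ|Jj|jj
J/I-2 un ·: JJ|Jj
J/II-1 ? I-1×I-2: JJ|Jj
J/II-2 aff ·: jj
J/II-3 un I-1×I-2: JJ|Jj
J/III-1 un II-2×II-1: Jj
⇒ J over [I-1,I-2,II-1,II-2,II-3,III-1]: 15 consistent
W/I-1 aff ·: ww
W/I-2 aff ·: ww
W/II-1 aff I-1×I-2: ww
W/II-2 un ·: WW|Ww
W/II-3 ? I-1×I-2: ww
W/III-1 un II-2×II-1: Ww
⇒ W over [I-1,I-2,II-1,II-2,II-3,III-1]: 2 consistent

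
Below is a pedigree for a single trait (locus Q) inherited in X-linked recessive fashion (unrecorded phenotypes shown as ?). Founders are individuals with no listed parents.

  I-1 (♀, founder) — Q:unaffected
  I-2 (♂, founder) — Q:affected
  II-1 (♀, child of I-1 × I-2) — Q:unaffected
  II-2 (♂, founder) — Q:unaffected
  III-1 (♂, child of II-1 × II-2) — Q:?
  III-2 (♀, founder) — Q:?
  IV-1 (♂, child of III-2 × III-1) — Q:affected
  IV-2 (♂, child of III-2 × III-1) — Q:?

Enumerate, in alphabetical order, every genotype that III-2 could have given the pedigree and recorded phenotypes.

Q/I-1 un ·: X^QX^Q|X^QX^q
Q/I-2 aff ·: X^qY
Q/II-1 un I-1×I-2: X^QX^q
Q/II-2 un ·: X^QY
Q/III-1 ? II-1×II-2: X^QY|X^qY
Q/III-2 ? ·: X^QX^q|X^qX^q
Q/IV-1 aff III-2×III-1: X^qY
Q/IV-2 ? III-2×III-1: X^QY|X^qY
⇒ Q over [I-1,I-2,II-1,II-2,III-1,III-2,IV-1,IV-2]: 12 consistent

III-2 ∈ {X^QX^q, X^qX^q}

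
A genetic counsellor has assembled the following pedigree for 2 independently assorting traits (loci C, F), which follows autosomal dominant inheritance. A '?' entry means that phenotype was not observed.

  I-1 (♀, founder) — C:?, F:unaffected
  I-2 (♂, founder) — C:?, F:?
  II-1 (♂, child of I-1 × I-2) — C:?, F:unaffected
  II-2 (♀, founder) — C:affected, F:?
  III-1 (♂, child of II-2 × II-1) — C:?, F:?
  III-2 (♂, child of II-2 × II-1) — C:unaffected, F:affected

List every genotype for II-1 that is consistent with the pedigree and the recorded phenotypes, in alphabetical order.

C/I-1 ? ·: cc|Cc|CC
C/I-2 ? ·: cc|Cc|CC
C/II-1 ? I-1×I-2: cc|Cc
C/II-2 aff ·: Cc
C/III-1 ? II-2×II-1: cc|Cc|CC
C/III-2 un II-2×II-1: cc
⇒ C over [I-1,I-2,II-1,II-2,III-1,III-2]: 29 consistent
F/I-1 un ·: ff
F/I-2 ? ·: ff|Ff
F/II-1 un I-1×I-2: ff
F/II-2 ? ·: Ff|FF
F/III-1 ? II-2×II-1: ff|Ff
F/III-2 aff II-2×II-1: Ff
⇒ F over [I-1,I-2,II-1,II-2,III-1,III-2]: 6 consistent

II-1 ∈ {Cc ff, cc ff}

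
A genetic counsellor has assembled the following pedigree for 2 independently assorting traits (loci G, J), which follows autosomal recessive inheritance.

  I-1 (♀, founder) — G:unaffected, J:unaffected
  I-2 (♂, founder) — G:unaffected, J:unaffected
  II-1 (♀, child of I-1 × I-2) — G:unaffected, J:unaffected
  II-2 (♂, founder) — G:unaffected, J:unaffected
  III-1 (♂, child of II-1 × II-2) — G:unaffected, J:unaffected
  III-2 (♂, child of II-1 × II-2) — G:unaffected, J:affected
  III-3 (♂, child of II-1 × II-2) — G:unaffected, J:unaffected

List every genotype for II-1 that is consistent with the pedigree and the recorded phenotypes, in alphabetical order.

G/I-1 un ·: GG|Gg
G/I-2 un ·: GG|Gg
G/II-1 un I-1×I-2: GG|Gg
G/II-2 un ·: GG|Gg
G/III-1 un II-1×II-2: GG|Gg
G/III-2 un II-1×II-2: GG|Gg
G/III-3 un II-1×II-2: GG|Gg
⇒ G over [I-1,I-2,II-1,II-2,III-1,III-2,III-3]: 84 consistent
J/I-1 un ·: JJ|Jj
J/I-2 un ·: JJ|Jj
J/II-1 un I-1×I-2: Jj
J/II-2 un ·: Jj
J/III-1 un II-1×II-2: JJ|Jj
J/III-2 aff II-1×II-2: jj
J/III-3 un II-1×II-2: JJ|Jj
⇒ J over [I-1,I-2,II-1,II-2,III-1,III-2,III-3]: 12 consistent

II-1 ∈ {GG Jj, Gg Jj}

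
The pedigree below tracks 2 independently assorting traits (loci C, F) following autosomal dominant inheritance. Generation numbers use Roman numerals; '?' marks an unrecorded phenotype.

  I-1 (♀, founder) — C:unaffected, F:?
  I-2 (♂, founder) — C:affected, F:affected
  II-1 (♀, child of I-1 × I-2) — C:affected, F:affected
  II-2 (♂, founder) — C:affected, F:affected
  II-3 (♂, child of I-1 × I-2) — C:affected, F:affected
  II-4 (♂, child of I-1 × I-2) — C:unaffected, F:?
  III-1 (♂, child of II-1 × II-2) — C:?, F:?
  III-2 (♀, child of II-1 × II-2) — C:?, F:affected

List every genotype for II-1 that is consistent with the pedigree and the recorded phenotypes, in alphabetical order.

C/I-1 un ·: cc
C/I-2 aff ·: Cc
C/II-1 aff I-1×I-2: Cc
C/II-2 aff ·: Cc|CC
C/II-3 aff I-1×I-2: Cc
C/II-4 un I-1×I-2: cc
C/III-1 ? II-1×II-2: cc|Cc|CC
C/III-2 ? II-1×II-2: cc|Cc|CC
⇒ C over [I-1,I-2,II-1,II-2,II-3,II-4,III-1,III-2]: 13 consistent
F/I-1 ? ·: ff|Ff|FF
F/I-2 aff ·: Ff|FF
F/II-1 aff I-1×I-2: Ff|FF
F/II-2 aff ·: Ff|FF
F/II-3 aff I-1×I-2: Ff|FF
F/II-4 ? I-1×I-2: ff|Ff|FF
F/III-1 ? II-1×II-2: ff|Ff|FF
F/III-2 aff II-1×II-2: Ff|FF
⇒ F over [I-1,I-2,II-1,II-2,II-3,II-4,III-1,III-2]: 245 consistent

II-1 ∈ {Cc FF, Cc Ff}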